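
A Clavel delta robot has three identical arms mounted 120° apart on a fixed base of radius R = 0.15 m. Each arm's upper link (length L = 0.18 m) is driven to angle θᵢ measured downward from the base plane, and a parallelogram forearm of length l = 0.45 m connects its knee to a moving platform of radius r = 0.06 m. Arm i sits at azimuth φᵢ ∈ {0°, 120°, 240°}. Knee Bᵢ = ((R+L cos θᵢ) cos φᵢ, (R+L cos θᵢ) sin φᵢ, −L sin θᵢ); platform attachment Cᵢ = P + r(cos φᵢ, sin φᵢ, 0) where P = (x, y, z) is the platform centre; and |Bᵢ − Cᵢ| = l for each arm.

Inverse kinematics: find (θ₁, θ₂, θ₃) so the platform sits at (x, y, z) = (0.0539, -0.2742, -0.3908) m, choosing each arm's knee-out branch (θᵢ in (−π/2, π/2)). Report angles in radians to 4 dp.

θ₁ = 0.5238, θ₂ = 1.3964, θ₃ = -0.0875

rotate P by −φ1: (0.0539, -0.2742, -0.3908)
  A cos θ + B sin θ = C:  0.0361·cos θ + -0.3908·sin θ = -0.1642
  θ1 = atan2(B,A) + arccos(C/0.3925) = 0.5238
rotate P by −φ2: (-0.2644, 0.0904, -0.3908)
  e−x'=0.3544;  (l²−L²−(e−x')²−y'²−z²)/2L = -0.3234
  √(A²+B²)=0.5276;  θ2 = -0.8342+2.2305 ≈ 1.3964
rotate P by −φ3: (0.2105, 0.1838, -0.3908)
  A cos θ + B sin θ = C:  -0.1205·cos θ + -0.3908·sin θ = -0.0859
  θ3 = atan2(B,A) + arccos(C/0.4090) = -0.0875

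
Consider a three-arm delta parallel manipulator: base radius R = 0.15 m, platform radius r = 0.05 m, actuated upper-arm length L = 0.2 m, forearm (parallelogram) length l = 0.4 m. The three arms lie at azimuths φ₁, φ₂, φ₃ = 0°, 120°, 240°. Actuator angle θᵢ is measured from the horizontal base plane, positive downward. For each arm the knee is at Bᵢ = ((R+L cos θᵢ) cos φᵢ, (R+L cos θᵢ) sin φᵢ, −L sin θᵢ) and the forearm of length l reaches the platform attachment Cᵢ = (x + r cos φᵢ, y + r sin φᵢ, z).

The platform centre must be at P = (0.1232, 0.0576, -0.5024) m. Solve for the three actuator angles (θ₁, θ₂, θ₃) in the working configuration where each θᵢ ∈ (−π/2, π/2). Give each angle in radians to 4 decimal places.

φ1=0.0° → target in arm frame (0.1232, 0.0576)
  e−x'=-0.0232;  (l²−L²−(e−x')²−y'²−z²)/2L = -0.3407
  θ1 = atan2(B,A) + arccos(C/0.5029) = 0.6980
rotate P by −φ2: (-0.0117, -0.1355, -0.5024)
  A=0.1117, B=-0.5024, C=(l²−L²−A²−y'²−z²)/(2L)=-0.4081
  √(A²+B²)=0.5147;  θ2 = -1.3520+2.4864 ≈ 1.1345
rotate P by −φ3: (-0.1115, 0.0779, -0.5024)
  A cos θ + B sin θ = C:  0.2115·cos θ + -0.5024·sin θ = -0.4580
  θ3 = atan2(B,A) + arccos(C/0.5451) = 1.3961

θ₁ = 0.6980, θ₂ = 1.1345, θ₃ = 1.3961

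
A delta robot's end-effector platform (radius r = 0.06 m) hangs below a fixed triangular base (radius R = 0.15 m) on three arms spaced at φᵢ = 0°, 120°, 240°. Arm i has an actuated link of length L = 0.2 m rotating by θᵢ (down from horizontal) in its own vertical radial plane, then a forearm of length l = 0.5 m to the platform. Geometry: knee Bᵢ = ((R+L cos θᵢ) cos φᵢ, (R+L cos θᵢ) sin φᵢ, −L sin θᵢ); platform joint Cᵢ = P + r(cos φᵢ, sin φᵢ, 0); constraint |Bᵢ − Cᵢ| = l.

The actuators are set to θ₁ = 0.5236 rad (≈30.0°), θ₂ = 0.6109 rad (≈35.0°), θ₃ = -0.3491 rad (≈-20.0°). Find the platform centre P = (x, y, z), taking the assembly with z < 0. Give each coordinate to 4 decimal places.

(-0.0781, -0.1709, -0.4229)

arm 1 at φ=0.0°: (R−r)+L cos θ1 = 0.2632;  O1 = (0.2632, 0.0000, -0.1000)
O2 = (0.2538·cos120.0°, 0.2538·sin120.0°, -0.1147) = (-0.1269, 0.2198, -0.1147)
O3 = (0.2779·cos240.0°, 0.2779·sin240.0°, 0.0684) = (-0.1390, -0.2407, 0.0684)
subtract pairs → two planes through P
plane₁₂: -0.7802x+0.4396y+-0.0294z = -0.0017
Cramer: x(z) = -0.0005+0.1836z;  y(z) = -0.0047+0.3929z
sphere 1 gives Az²+Bz+C=0 with A=1.1881, B=0.0995, C=-0.1704;  B²−4AC=0.8199;  roots -0.4229, 0.3392;  negative root z = -0.4229
x = -0.0781, y = -0.1709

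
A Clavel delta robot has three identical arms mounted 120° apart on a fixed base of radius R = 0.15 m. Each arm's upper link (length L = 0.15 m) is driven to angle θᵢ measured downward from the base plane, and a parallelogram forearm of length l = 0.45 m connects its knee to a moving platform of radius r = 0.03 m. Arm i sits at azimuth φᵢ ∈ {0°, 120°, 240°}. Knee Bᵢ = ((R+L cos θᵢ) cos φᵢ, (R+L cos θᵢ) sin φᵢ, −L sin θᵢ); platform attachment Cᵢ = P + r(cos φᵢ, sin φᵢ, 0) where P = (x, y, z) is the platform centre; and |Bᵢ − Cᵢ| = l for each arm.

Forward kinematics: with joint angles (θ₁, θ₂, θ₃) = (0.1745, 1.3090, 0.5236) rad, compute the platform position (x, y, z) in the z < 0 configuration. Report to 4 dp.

(0.1333, -0.1337, -0.4341)

centre 1 = (0.2677·cos0.0°, 0.2677·sin0.0°, -0.0260) = (0.2677, 0.0000, -0.0260)
centre 2 = (0.1588·cos120.0°, 0.1588·sin120.0°, -0.1449) = (-0.0794, 0.1375, -0.1449)
arm 3 at φ=240.0°: e+L cos θ3 = 0.2499;  centre 3 = (-0.1250, -0.2164, -0.0750)
subtract pairs → two planes through P
plane₁₂: -0.6943x+0.2751y+-0.2377z = -0.0261
Cramer: x(z) = 0.0242-0.2513z;  y(z) = -0.0340+0.2298z
quadratic in z: (1.1160)z²+(0.1589)z+(-0.1414)=0, √Δ=0.8101 → z ∈ {-0.4341, 0.2918}; z = -0.4341 (taking z<0)
x = 0.1333, y = -0.1337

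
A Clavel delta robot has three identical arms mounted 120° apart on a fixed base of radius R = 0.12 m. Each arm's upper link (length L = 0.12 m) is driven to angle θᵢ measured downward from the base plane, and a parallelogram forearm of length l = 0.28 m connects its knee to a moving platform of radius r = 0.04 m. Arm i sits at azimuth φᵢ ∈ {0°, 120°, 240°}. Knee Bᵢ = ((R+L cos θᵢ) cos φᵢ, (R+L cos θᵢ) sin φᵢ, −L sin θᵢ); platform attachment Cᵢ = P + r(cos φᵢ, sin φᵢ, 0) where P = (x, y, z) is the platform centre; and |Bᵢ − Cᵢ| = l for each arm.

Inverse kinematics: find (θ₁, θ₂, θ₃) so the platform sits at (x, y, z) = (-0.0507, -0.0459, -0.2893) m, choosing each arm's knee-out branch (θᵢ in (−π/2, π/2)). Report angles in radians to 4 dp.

θ₁ = 0.9599, θ₂ = 0.7854, θ₃ = 0.3486

φ1=0.0° → target in arm frame (-0.0507, -0.0459)
  e−x'=0.1307;  (l²−L²−(e−x')²−y'²−z²)/2L = -0.1620
  γ=atan2(-0.2893,0.1307)=-1.1465;  ψ=arccos(-0.5104)=2.1064;  θ1=γ+ψ≈0.9599
φ2=120.0° → target in arm frame (-0.0144, 0.0669)
  A cos θ + B sin θ = C:  0.0944·cos θ + -0.2893·sin θ = -0.1378
  γ=atan2(-0.2893,0.0944)=-1.2554;  ψ=arccos(-0.4529)=2.0408;  θ2=γ+ψ≈0.7854
arm 3 (φ=240.0°): x'=0.0651, y'=-0.0210
  A cos θ + B sin θ = C:  0.0149·cos θ + -0.2893·sin θ = -0.0848
  θ3 = atan2(B,A) + arccos(C/0.2897) = 0.3486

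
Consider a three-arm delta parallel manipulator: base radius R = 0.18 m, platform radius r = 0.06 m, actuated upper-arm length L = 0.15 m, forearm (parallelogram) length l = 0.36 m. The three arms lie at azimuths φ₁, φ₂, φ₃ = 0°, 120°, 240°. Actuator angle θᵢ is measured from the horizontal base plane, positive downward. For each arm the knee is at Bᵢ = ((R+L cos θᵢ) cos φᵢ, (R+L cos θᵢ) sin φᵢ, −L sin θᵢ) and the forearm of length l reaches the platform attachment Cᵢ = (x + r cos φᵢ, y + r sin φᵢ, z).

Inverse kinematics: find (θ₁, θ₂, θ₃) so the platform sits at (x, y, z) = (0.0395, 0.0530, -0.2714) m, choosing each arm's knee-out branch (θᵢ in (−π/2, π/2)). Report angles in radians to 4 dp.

arm 1 (φ=0.0°): x'=0.0395, y'=0.0530
  A cos θ + B sin θ = C:  0.0805·cos θ + -0.2714·sin θ = 0.0805
  θ1 = atan2(B,A) + arccos(C/0.2831) = 0.0000
rotate P by −φ2: (0.0261, -0.0607, -0.2714)
  e−x'=0.0939;  (l²−L²−(e−x')²−y'²−z²)/2L = 0.0698
  γ=atan2(-0.2714,0.0939)=-1.2379;  ψ=arccos(0.2432)=1.3252;  θ2=γ+ψ≈0.0873
φ3=240.0° → target in arm frame (-0.0656, 0.0077)
  A cos θ + B sin θ = C:  0.1856·cos θ + -0.2714·sin θ = -0.0036
  γ=atan2(-0.2714,0.1856)=-0.9709;  ψ=arccos(-0.0110)=1.5818;  θ3=γ+ψ≈0.6109

θ₁ = 0.0000, θ₂ = 0.0873, θ₃ = 0.6109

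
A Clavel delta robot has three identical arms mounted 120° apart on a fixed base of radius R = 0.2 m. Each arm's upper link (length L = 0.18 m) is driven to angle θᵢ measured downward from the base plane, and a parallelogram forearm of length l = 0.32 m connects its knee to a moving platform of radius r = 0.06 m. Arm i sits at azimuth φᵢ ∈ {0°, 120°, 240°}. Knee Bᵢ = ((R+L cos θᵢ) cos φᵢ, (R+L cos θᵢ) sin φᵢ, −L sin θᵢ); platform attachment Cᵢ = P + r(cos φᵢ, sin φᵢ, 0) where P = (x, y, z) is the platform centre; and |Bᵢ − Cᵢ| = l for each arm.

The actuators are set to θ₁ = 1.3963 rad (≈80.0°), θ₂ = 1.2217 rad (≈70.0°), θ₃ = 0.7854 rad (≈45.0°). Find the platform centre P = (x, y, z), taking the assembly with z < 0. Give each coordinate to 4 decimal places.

arm 1 at φ=0.0°: e+L cos θ1 = 0.1713;  O1 = (0.1713, 0.0000, -0.1773)
O2 = (0.2016·cos120.0°, 0.2016·sin120.0°, -0.1691) = (-0.1008, 0.1746, -0.1691)
φ3=240.0°: virtual centre (-0.1336, -0.2315, -0.1273), radius l
eliminate P² terms by subtracting sphere 1 from 2 and 3
linear system: -0.5441x+0.3491y = 0.0085−0.0162z; -0.6098x+-0.4629y = 0.0269−0.1000z
det = 0.4648;  x = -0.0287+0.0913z,  y = -0.0203+0.0957z
quadratic in z: (1.0175)z²+(0.3141)z+(-0.0306)=0, √Δ=0.4725 → z ∈ {-0.3865, 0.0778}; z = -0.3865 (taking z<0)
x = -0.0639, y = -0.0573

(-0.0639, -0.0573, -0.3865)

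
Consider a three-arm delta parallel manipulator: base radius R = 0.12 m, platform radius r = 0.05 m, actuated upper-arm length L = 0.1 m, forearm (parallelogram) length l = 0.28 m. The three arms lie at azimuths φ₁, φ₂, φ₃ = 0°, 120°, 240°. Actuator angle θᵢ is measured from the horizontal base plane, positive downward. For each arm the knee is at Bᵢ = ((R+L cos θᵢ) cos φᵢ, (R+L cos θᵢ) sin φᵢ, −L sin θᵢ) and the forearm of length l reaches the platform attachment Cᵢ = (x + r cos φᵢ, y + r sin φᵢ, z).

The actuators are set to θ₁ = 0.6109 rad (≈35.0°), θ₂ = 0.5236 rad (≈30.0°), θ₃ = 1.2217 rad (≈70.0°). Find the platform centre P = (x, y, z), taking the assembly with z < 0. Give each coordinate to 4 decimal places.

(0.0353, 0.0786, -0.2995)

O1 = (0.1519·cos0.0°, 0.1519·sin0.0°, -0.0574) = (0.1519, 0.0000, -0.0574)
O2 = (0.1566·cos120.0°, 0.1566·sin120.0°, -0.0500) = (-0.0783, 0.1356, -0.0500)
φ3=240.0°: virtual centre (-0.0521, -0.0902, -0.0940), radius l
|O₂|²−|O₁|² = 0.0007;  |O₃|²−|O₁|² = -0.0067
[-0.4604 0.2712 0.0147]·P = 0.0007;  [-0.4080 -0.1805 -0.0732]·P = -0.0067
det = 0.1938;  x = 0.0087+-0.0888z,  y = 0.0173+-0.2050z
sphere 1 gives Az²+Bz+C=0 with A=1.0499, B=0.1331, C=-0.0543;  B²−4AC=0.2458;  roots -0.2995, 0.1727;  negative root z = -0.2995
x = 0.0353, y = 0.0786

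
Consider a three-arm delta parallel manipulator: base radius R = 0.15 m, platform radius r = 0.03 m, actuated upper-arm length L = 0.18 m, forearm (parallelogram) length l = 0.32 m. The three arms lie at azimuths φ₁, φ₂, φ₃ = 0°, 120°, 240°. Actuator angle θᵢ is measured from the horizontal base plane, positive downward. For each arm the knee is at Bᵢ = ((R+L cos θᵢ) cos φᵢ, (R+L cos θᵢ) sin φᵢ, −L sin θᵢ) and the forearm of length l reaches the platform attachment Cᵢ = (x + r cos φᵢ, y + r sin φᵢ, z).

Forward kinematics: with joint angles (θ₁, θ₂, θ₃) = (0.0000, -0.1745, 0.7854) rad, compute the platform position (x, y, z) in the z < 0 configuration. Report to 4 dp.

centre 1 = (0.3000·cos0.0°, 0.3000·sin0.0°, 0.0000) = (0.3000, 0.0000, 0.0000)
centre 2 = (0.2973·cos120.0°, 0.2973·sin120.0°, 0.0313) = (-0.1486, 0.2574, 0.0313)
centre 3 = (0.2473·cos240.0°, 0.2473·sin240.0°, -0.1273) = (-0.1236, -0.2141, -0.1273)
|centre ₂|²−|centre ₁|² = -0.0007;  |centre ₃|²−|centre ₁|² = -0.0127
linear system: -0.8973x+0.5149y = -0.0007−0.0625z; -0.8473x+-0.4283y = -0.0127−-0.2546z
det = 0.8205;  x = 0.0083+-0.1271z,  y = 0.0132+-0.3429z
sphere 1 gives Az²+Bz+C=0 with A=1.1337, B=0.0651, C=-0.0171;  B²−4AC=0.0819;  roots -0.1549, 0.0975;  negative root z = -0.1549
x = 0.0280, y = 0.0663

(0.0280, 0.0663, -0.1549)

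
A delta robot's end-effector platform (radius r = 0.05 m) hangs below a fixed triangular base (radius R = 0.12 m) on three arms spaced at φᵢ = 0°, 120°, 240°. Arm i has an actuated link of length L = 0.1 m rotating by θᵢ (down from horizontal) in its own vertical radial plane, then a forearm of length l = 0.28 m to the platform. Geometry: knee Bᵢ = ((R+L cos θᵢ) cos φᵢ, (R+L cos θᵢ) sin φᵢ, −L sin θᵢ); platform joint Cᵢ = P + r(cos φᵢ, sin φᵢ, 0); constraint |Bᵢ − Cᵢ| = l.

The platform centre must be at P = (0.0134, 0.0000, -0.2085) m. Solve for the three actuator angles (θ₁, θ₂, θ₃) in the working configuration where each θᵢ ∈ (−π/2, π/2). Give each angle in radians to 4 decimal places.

rotate P by −φ1: (0.0134, 0.0000, -0.2085)
  e−x'=0.0566;  (l²−L²−(e−x')²−y'²−z²)/2L = 0.1086
  √(A²+B²)=0.2160;  θ1 = -1.3057+1.0440 ≈ -0.2617
rotate P by −φ2: (-0.0067, -0.0116, -0.2085)
  A cos θ + B sin θ = C:  0.0767·cos θ + -0.2085·sin θ = 0.0946
  θ2 = atan2(B,A) + arccos(C/0.2222) = -0.0871
arm 3 (φ=240.0°): x'=-0.0067, y'=0.0116
  A cos θ + B sin θ = C:  0.0767·cos θ + -0.2085·sin θ = 0.0946
  θ3 = atan2(B,A) + arccos(C/0.2222) = -0.0871

θ₁ = -0.2617, θ₂ = -0.0871, θ₃ = -0.0871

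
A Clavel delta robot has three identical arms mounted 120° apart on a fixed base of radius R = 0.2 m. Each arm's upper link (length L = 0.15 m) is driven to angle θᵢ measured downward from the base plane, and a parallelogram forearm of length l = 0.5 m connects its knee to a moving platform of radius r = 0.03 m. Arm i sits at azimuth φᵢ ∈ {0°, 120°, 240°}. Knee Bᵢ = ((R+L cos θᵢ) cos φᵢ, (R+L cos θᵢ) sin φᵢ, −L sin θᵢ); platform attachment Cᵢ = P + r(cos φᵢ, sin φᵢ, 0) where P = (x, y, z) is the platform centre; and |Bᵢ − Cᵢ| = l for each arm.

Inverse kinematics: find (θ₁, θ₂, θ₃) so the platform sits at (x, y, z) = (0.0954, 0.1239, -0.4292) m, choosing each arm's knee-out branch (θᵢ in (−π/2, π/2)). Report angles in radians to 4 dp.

φ1=0.0° → target in arm frame (0.0954, 0.1239)
  A cos θ + B sin θ = C:  0.0746·cos θ + -0.4292·sin θ = 0.0746
  √(A²+B²)=0.4356;  θ1 = -1.3987+1.3988 ≈ 0.0001
rotate P by −φ2: (0.0596, -0.1446, -0.4292)
  A cos θ + B sin θ = C:  0.1104·cos θ + -0.4292·sin θ = 0.0340
  √(A²+B²)=0.4432;  θ2 = -1.3190+1.4940 ≈ 0.1750
arm 3 (φ=240.0°): x'=-0.1550, y'=0.0207
  A cos θ + B sin θ = C:  0.3250·cos θ + -0.4292·sin θ = -0.2092
  √(A²+B²)=0.5384;  θ3 = -0.9227+1.9699 ≈ 1.0472

θ₁ = 0.0001, θ₂ = 0.1750, θ₃ = 1.0472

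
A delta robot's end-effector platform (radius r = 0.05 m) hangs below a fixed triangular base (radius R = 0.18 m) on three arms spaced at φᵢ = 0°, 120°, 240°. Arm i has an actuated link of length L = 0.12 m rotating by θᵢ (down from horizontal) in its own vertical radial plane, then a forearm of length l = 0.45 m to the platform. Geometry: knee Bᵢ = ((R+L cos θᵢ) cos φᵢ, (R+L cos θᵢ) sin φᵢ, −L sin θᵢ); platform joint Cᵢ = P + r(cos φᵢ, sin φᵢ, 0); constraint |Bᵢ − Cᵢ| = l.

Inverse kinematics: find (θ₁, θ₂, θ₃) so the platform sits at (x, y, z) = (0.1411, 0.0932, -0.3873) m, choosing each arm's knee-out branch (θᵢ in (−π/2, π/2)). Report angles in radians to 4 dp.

θ₁ = -0.3491, θ₂ = 0.3490, θ₃ = 1.0470

arm 1 (φ=0.0°): x'=0.1411, y'=0.0932
  A=-0.0111, B=-0.3873, C=(l²−L²−A²−y'²−z²)/(2L)=0.1220
  θ1 = atan2(B,A) + arccos(C/0.3875) = -0.3491
rotate P by −φ2: (0.0102, -0.1688, -0.3873)
  A cos θ + B sin θ = C:  0.1198·cos θ + -0.3873·sin θ = -0.0198
  θ2 = atan2(B,A) + arccos(C/0.4054) = 0.3490
rotate P by −φ3: (-0.1513, 0.0756, -0.3873)
  e−x'=0.2813;  (l²−L²−(e−x')²−y'²−z²)/2L = -0.1947
  √(A²+B²)=0.4787;  θ3 = -0.9427+1.9897 ≈ 1.0470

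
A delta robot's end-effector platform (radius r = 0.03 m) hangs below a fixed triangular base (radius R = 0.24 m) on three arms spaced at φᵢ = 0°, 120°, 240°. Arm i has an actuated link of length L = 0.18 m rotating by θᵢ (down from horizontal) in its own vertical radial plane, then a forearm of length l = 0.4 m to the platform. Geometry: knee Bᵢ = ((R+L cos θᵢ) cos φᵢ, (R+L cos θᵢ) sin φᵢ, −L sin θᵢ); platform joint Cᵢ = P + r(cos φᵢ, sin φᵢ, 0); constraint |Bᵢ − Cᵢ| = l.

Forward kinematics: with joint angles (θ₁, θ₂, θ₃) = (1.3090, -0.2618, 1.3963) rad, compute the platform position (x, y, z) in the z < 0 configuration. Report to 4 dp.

(-0.0825, 0.1693, -0.3018)

φ1=0.0°: virtual centre (0.2566, 0.0000, -0.1739), radius l
arm 2 at φ=120.0°: (R−r)+L cos θ2 = 0.3839;  centre 2 = (-0.1919, 0.3324, 0.0466)
centre 3 = (0.2413·cos240.0°, 0.2413·sin240.0°, -0.1773) = (-0.1206, -0.2089, -0.1773)
|centre ₂|²−|centre ₁|² = 0.0535;  |centre ₃|²−|centre ₁|² = -0.0064
plane₁₂: -0.8970x+0.6649y+0.4409z = 0.0535
det = 0.8764;  x = -0.0206+0.2051z,  y = 0.0526+-0.3865z
sphere 1 gives Az²+Bz+C=0 with A=1.1914, B=0.1934, C=-0.0502;  B²−4AC=0.2765;  roots -0.3018, 0.1395;  negative root z = -0.3018
x = -0.0825, y = 0.1693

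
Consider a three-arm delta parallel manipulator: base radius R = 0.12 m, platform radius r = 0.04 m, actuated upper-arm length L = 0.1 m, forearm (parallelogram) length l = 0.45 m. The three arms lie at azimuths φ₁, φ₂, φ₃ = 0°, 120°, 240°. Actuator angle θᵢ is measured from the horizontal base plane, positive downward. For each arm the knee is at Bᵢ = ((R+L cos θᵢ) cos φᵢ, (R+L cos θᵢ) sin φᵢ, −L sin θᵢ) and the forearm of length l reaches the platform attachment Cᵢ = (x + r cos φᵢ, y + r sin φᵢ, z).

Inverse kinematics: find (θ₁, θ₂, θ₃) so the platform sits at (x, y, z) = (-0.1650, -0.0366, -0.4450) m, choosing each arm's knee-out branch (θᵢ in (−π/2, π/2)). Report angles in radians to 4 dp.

φ1=0.0° → target in arm frame (-0.1650, -0.0366)
  e−x'=0.2450;  (l²−L²−(e−x')²−y'²−z²)/2L = -0.3344
  γ=atan2(-0.4450,0.2450)=-1.0675;  ψ=arccos(-0.6584)=2.2895;  θ1=γ+ψ≈1.2219
rotate P by −φ2: (0.0508, 0.1612, -0.4450)
  e−x'=0.0292;  (l²−L²−(e−x')²−y'²−z²)/2L = -0.1618
  √(A²+B²)=0.4460;  θ2 = -1.5053+1.9421 ≈ 0.4368
arm 3 (φ=240.0°): x'=0.1142, y'=-0.1246
  A=-0.0342, B=-0.4450, C=(l²−L²−A²−y'²−z²)/(2L)=-0.1111
  √(A²+B²)=0.4463;  θ3 = -1.6475+1.8223 ≈ 0.1749

θ₁ = 1.2219, θ₂ = 0.4368, θ₃ = 0.1749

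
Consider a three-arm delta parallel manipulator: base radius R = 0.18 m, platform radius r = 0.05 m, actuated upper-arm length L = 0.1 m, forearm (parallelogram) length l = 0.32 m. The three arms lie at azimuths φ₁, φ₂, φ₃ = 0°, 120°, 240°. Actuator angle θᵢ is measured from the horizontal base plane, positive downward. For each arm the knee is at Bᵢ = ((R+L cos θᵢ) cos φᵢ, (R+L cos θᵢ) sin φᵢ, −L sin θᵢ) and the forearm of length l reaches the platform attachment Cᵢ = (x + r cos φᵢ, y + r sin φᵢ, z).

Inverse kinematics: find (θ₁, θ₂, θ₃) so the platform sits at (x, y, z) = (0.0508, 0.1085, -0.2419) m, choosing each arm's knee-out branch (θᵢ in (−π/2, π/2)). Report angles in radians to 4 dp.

φ1=0.0° → target in arm frame (0.0508, 0.1085)
  e−x'=0.0792;  (l²−L²−(e−x')²−y'²−z²)/2L = 0.0792
  γ=atan2(-0.2419,0.0792)=-1.2544;  ψ=arccos(0.3111)=1.2544;  θ1=γ+ψ≈0.0000
arm 2 (φ=120.0°): x'=0.0686, y'=-0.0982
  A cos θ + B sin θ = C:  0.0614·cos θ + -0.2419·sin θ = 0.1023
  θ2 = atan2(B,A) + arccos(C/0.2496) = -0.1736
φ3=240.0° → target in arm frame (-0.1194, -0.0103)
  e−x'=0.2494;  (l²−L²−(e−x')²−y'²−z²)/2L = -0.1420
  θ3 = atan2(B,A) + arccos(C/0.3474) = 1.2217

θ₁ = 0.0000, θ₂ = -0.1736, θ₃ = 1.2217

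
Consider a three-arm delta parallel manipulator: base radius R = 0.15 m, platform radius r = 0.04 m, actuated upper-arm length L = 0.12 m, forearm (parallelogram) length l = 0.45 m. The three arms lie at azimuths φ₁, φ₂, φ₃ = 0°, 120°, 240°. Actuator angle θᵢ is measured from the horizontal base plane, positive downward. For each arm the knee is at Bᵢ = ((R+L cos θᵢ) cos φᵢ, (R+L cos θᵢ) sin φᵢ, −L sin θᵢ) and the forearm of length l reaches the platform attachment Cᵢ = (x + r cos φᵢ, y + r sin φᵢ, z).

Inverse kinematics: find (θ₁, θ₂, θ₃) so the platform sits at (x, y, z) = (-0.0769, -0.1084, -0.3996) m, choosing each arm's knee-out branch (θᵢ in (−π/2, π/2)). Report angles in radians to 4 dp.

θ₁ = 0.6108, θ₂ = 0.5233, θ₃ = -0.3491

φ1=0.0° → target in arm frame (-0.0769, -0.1084)
  A cos θ + B sin θ = C:  0.1869·cos θ + -0.3996·sin θ = -0.0761
  √(A²+B²)=0.4411;  θ1 = -1.1333+1.7442 ≈ 0.6108
φ2=120.0° → target in arm frame (-0.0554, 0.1208)
  A cos θ + B sin θ = C:  0.1654·cos θ + -0.3996·sin θ = -0.0564
  γ=atan2(-0.3996,0.1654)=-1.1783;  ψ=arccos(-0.1304)=1.7016;  θ2=γ+ψ≈0.5233
φ3=240.0° → target in arm frame (0.1323, -0.0124)
  A=-0.0223, B=-0.3996, C=(l²−L²−A²−y'²−z²)/(2L)=0.1157
  θ3 = atan2(B,A) + arccos(C/0.4002) = -0.3491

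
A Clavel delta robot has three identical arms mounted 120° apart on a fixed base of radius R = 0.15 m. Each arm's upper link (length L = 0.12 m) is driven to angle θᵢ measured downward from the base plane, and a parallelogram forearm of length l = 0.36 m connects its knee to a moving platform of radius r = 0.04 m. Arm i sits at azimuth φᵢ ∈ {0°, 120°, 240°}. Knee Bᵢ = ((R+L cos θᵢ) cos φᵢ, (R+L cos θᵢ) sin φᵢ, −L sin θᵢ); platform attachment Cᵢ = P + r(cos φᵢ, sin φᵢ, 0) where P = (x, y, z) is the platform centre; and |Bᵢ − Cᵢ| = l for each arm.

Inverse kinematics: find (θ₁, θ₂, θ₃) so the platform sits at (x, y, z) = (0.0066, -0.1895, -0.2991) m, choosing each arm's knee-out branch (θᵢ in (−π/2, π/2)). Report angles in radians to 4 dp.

θ₁ = 0.6111, θ₂ = 1.3964, θ₃ = -0.3487

φ1=0.0° → target in arm frame (0.0066, -0.1895)
  A cos θ + B sin θ = C:  0.1034·cos θ + -0.2991·sin θ = -0.0869
  θ1 = atan2(B,A) + arccos(C/0.3165) = 0.6111
φ2=120.0° → target in arm frame (-0.1674, 0.0890)
  A cos θ + B sin θ = C:  0.2774·cos θ + -0.2991·sin θ = -0.2464
  θ2 = atan2(B,A) + arccos(C/0.4079) = 1.3964
arm 3 (φ=240.0°): x'=0.1608, y'=0.1005
  e−x'=-0.0508;  (l²−L²−(e−x')²−y'²−z²)/2L = 0.0544
  γ=atan2(-0.2991,-0.0508)=-1.7391;  ψ=arccos(0.1794)=1.3904;  θ3=γ+ψ≈-0.3487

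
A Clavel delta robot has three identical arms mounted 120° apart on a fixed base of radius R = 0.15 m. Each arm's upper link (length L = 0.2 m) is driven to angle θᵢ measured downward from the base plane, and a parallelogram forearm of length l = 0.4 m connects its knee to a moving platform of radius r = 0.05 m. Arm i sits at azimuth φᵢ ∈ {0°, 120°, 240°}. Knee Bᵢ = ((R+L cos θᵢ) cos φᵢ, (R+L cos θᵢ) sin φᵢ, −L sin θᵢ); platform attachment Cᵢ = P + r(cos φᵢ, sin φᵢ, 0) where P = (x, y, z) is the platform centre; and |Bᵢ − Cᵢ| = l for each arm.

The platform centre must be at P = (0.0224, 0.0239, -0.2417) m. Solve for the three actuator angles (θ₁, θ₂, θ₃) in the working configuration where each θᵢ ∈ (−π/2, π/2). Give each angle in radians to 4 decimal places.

φ1=0.0° → target in arm frame (0.0224, 0.0239)
  A cos θ + B sin θ = C:  0.0776·cos θ + -0.2417·sin θ = 0.1375
  θ1 = atan2(B,A) + arccos(C/0.2539) = -0.2616
arm 2 (φ=120.0°): x'=0.0095, y'=-0.0313
  e−x'=0.0905;  (l²−L²−(e−x')²−y'²−z²)/2L = 0.1310
  √(A²+B²)=0.2581;  θ2 = -1.2125+1.0383 ≈ -0.1742
φ3=240.0° → target in arm frame (-0.0319, 0.0074)
  e−x'=0.1319;  (l²−L²−(e−x')²−y'²−z²)/2L = 0.1103
  √(A²+B²)=0.2753;  θ3 = -1.0713+1.1586 ≈ 0.0873

θ₁ = -0.2616, θ₂ = -0.1742, θ₃ = 0.0873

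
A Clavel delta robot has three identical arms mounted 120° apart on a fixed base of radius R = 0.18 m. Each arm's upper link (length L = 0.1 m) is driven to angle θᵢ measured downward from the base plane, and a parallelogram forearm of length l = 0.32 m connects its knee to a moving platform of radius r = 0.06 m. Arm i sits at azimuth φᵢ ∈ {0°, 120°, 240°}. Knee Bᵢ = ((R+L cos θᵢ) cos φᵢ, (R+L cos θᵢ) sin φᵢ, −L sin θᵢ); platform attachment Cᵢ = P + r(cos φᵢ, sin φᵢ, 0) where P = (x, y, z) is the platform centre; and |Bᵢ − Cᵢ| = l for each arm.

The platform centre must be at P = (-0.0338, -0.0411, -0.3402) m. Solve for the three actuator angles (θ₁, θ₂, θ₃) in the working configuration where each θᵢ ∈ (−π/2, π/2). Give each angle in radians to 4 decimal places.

arm 1 (φ=0.0°): x'=-0.0338, y'=-0.0411
  A cos θ + B sin θ = C:  0.1538·cos θ + -0.3402·sin θ = -0.2434
  θ1 = atan2(B,A) + arccos(C/0.3734) = 1.1347
φ2=120.0° → target in arm frame (-0.0187, 0.0498)
  A cos θ + B sin θ = C:  0.1387·cos θ + -0.3402·sin θ = -0.2253
  θ2 = atan2(B,A) + arccos(C/0.3674) = 1.0472
rotate P by −φ3: (0.0525, -0.0087, -0.3402)
  A=0.0675, B=-0.3402, C=(l²−L²−A²−y'²−z²)/(2L)=-0.1398
  √(A²+B²)=0.3468;  θ3 = -1.3749+1.9858 ≈ 0.6109

θ₁ = 1.1347, θ₂ = 1.0472, θ₃ = 0.6109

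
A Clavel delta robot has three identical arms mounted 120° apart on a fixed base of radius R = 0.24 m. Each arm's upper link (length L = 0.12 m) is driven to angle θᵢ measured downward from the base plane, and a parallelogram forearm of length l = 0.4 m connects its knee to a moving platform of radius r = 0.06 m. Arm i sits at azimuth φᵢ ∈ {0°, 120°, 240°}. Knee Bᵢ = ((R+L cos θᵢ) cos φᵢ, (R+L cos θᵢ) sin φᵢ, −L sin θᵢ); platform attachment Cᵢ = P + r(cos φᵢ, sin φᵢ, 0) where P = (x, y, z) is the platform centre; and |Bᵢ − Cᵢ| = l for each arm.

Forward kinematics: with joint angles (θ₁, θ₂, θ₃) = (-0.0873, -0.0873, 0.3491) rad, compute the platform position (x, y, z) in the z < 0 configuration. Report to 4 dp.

(0.0172, 0.0297, -0.2713)

arm 1 at φ=0.0°: (R−r)+L cos θ1 = 0.2995;  S1 = (0.2995, 0.0000, 0.0105)
arm 2 at φ=120.0°: (R−r)+L cos θ2 = 0.2995;  S2 = (-0.1498, 0.2594, 0.0105)
S3 = (0.2928·cos240.0°, 0.2928·sin240.0°, -0.0410) = (-0.1464, -0.2535, -0.0410)
eliminate P² terms by subtracting sphere 1 from 2 and 3
[-0.8986 0.5188 0.0000]·P = 0.0000;  [-0.8918 -0.5071 -0.1030]·P = -0.0024
Cramer: x(z) = 0.0014-0.0582z;  y(z) = 0.0024-0.1008z
quadratic in z: (1.0135)z²+(0.0133)z+(-0.0710)=0, √Δ=0.5366 → z ∈ {-0.2713, 0.2582}; z = -0.2713 (taking z<0)
x = 0.0172, y = 0.0297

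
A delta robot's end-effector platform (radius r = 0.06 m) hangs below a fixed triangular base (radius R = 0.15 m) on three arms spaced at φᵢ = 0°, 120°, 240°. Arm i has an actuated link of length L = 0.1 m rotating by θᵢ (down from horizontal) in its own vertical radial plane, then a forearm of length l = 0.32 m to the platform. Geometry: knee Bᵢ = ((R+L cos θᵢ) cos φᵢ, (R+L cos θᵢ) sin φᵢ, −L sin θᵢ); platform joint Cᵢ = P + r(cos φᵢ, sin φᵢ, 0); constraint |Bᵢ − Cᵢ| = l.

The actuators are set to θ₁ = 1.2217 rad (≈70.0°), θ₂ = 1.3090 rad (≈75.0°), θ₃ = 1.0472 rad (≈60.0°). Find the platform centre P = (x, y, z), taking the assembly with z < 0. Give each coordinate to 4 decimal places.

(-0.0051, -0.0269, -0.3854)

O1 = (0.1242·cos0.0°, 0.1242·sin0.0°, -0.0940) = (0.1242, 0.0000, -0.0940)
φ2=120.0°: virtual centre (-0.0579, 0.1004, -0.0966), radius l
arm 3 at φ=240.0°: e+L cos θ3 = 0.1400;  O3 = (-0.0700, -0.1212, -0.0866)
|O₂|²−|O₁|² = -0.0015;  |O₃|²−|O₁|² = 0.0028
[-0.3643 0.2007 -0.0052]·P = -0.0015;  [-0.3884 -0.2425 0.0147]·P = 0.0028
det = 0.1663;  x = -0.0012+0.0101z,  y = -0.0097+0.0445z
into |P−O₁|² = l²: 1.0021z² + 0.1845z + -0.0777 = 0;  Δ = 0.3456;  z = -0.3854 or 0.2013 → z<0 root = -0.3854
x = -0.0051, y = -0.0269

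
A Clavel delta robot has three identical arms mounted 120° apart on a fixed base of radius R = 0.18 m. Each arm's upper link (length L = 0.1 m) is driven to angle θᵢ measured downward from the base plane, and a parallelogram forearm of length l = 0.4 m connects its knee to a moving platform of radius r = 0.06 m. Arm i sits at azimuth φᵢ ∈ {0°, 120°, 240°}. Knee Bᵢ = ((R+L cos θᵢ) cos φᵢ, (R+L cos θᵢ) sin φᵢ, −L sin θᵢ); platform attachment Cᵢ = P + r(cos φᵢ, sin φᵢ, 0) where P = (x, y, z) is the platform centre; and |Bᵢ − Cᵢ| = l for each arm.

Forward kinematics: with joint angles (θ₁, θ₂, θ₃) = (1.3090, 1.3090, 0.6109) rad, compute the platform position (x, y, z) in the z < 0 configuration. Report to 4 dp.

φ1=0.0°: virtual centre (0.1459, 0.0000, -0.0966), radius l
φ2=120.0°: virtual centre (-0.0729, 0.1263, -0.0966), radius l
φ3=240.0°: virtual centre (-0.1010, -0.1749, -0.0574), radius l
|S₂|²−|S₁|² = 0.0000;  |S₃|²−|S₁|² = 0.0134
linear system: -0.4376x+0.2527y = 0.0000−0.0000z; -0.4937x+-0.3497y = 0.0134−0.0785z
Cramer: x(z) = -0.0122+0.0714z;  y(z) = -0.0212+0.1236z
sphere 1 gives Az²+Bz+C=0 with A=1.0204, B=0.1654, C=-0.1252;  B²−4AC=0.5384;  roots -0.4406, 0.2785;  negative root z = -0.4406
x = -0.0437, y = -0.0757

(-0.0437, -0.0757, -0.4406)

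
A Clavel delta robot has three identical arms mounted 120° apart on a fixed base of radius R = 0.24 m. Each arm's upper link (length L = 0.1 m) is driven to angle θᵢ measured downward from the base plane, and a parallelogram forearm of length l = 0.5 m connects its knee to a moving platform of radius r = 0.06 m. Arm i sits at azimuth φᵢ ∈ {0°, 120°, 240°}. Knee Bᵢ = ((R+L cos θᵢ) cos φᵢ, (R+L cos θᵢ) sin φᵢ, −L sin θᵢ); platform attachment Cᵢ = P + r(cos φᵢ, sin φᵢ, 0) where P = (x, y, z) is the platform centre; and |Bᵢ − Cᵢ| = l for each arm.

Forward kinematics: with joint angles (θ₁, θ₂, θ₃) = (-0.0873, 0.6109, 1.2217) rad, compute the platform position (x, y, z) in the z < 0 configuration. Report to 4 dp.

(0.1197, 0.0686, -0.4600)

arm 1 at φ=0.0°: ρ1 = 0.2796;  O1 = (0.2796, 0.0000, 0.0087)
O2 = (0.2619·cos120.0°, 0.2619·sin120.0°, -0.0574) = (-0.1310, 0.2268, -0.0574)
φ3=240.0°: virtual centre (-0.1071, -0.1855, -0.0940), radius l
eliminate P² terms by subtracting sphere 1 from 2 and 3
plane₁₂: -0.8212x+0.4536y+-0.1322z = -0.0064
Cramer: x(z) = 0.0199-0.2169z;  y(z) = 0.0220-0.1013z
into |P−O₁|² = l²: 1.0573z² + 0.0908z + -0.1820 = 0;  Δ = 0.7779;  z = -0.4600 or 0.3742 → z<0 root = -0.4600
x = 0.1197, y = 0.0686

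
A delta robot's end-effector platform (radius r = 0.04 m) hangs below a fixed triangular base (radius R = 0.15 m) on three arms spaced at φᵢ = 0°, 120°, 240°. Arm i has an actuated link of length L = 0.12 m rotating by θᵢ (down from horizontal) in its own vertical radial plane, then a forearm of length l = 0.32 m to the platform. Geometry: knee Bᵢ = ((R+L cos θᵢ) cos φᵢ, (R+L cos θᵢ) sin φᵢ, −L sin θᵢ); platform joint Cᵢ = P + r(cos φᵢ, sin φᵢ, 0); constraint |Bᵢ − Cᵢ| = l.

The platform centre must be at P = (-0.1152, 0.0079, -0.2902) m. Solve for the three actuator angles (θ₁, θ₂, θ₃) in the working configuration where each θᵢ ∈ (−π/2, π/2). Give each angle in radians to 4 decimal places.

arm 1 (φ=0.0°): x'=-0.1152, y'=0.0079
  A=0.2252, B=-0.2902, C=(l²−L²−A²−y'²−z²)/(2L)=-0.1958
  √(A²+B²)=0.3673;  θ1 = -0.9109+2.1330 ≈ 1.2221
rotate P by −φ2: (0.0644, 0.0958, -0.2902)
  e−x'=0.0456;  (l²−L²−(e−x')²−y'²−z²)/2L = -0.0311
  √(A²+B²)=0.2938;  θ2 = -1.4151+1.6770 ≈ 0.2619
arm 3 (φ=240.0°): x'=0.0508, y'=-0.1037
  A=0.0592, B=-0.2902, C=(l²−L²−A²−y'²−z²)/(2L)=-0.0437
  θ3 = atan2(B,A) + arccos(C/0.2962) = 0.3494

θ₁ = 1.2221, θ₂ = 0.2619, θ₃ = 0.3494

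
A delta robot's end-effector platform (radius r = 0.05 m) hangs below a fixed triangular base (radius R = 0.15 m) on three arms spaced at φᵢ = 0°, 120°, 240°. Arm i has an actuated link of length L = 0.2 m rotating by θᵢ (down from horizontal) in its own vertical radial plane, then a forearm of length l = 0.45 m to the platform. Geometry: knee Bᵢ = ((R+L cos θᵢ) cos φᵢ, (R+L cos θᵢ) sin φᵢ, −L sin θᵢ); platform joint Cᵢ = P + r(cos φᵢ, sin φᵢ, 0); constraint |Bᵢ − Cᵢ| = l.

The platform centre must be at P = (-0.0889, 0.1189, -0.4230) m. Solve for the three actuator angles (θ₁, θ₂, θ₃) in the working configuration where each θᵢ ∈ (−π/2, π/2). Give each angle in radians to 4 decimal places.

arm 1 (φ=0.0°): x'=-0.0889, y'=0.1189
  A cos θ + B sin θ = C:  0.1889·cos θ + -0.4230·sin θ = -0.1656
  θ1 = atan2(B,A) + arccos(C/0.4633) = 0.7856
φ2=120.0° → target in arm frame (0.1474, 0.0175)
  A cos θ + B sin θ = C:  -0.0474·cos θ + -0.4230·sin θ = -0.0475
  γ=atan2(-0.4230,-0.0474)=-1.6824;  ψ=arccos(-0.1115)=1.6825;  θ2=γ+ψ≈0.0001
arm 3 (φ=240.0°): x'=-0.0585, y'=-0.1364
  A cos θ + B sin θ = C:  0.1585·cos θ + -0.4230·sin θ = -0.1504
  √(A²+B²)=0.4517;  θ3 = -1.2122+1.9103 ≈ 0.6981

θ₁ = 0.7856, θ₂ = 0.0001, θ₃ = 0.6981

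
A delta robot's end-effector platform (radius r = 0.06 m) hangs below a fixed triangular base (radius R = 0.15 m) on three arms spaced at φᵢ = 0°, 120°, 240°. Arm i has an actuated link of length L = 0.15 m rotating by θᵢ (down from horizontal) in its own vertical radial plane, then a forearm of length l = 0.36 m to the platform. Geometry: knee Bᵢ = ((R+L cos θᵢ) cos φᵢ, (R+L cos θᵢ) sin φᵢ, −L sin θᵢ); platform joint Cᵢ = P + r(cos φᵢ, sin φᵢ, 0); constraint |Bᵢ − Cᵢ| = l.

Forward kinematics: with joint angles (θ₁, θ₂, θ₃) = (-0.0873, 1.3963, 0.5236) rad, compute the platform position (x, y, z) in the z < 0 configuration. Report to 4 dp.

(0.1581, -0.1377, -0.3095)

φ1=0.0°: virtual centre (0.2394, 0.0000, 0.0131), radius l
arm 2 at φ=120.0°: e+L cos θ2 = 0.1160;  S2 = (-0.0580, 0.1005, -0.1477)
arm 3 at φ=240.0°: e+L cos θ3 = 0.2199;  S3 = (-0.1100, -0.1904, -0.0750)
subtract pairs → two planes through P
linear system: -0.5949x+0.2010y = -0.0222−-0.3216z; -0.6988x+-0.3809y = -0.0035−-0.1762z
det = 0.3670;  x = 0.0250+-0.4302z,  y = -0.0366+0.3267z
into |P−S₁|² = l²: 1.2918z² + 0.1345z + -0.0821 = 0;  Δ = 0.4423;  z = -0.3095 or 0.2054 → z<0 root = -0.3095
x = 0.1581, y = -0.1377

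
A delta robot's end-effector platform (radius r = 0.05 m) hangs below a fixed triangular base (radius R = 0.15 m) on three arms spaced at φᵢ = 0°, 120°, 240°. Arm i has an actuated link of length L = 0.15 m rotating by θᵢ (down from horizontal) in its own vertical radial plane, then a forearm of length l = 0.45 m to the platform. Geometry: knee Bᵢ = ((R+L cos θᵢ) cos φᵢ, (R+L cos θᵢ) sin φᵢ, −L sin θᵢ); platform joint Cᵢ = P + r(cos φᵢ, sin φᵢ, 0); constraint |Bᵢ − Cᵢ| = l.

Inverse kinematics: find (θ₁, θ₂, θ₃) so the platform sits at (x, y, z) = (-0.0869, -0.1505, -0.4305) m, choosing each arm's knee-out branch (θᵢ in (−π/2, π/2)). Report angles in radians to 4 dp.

θ₁ = 0.8728, θ₂ = 0.8728, θ₃ = -0.0874

φ1=0.0° → target in arm frame (-0.0869, -0.1505)
  A cos θ + B sin θ = C:  0.1869·cos θ + -0.4305·sin θ = -0.2097
  √(A²+B²)=0.4693;  θ1 = -1.1612+2.0340 ≈ 0.8728
arm 2 (φ=120.0°): x'=-0.0869, y'=0.1505
  e−x'=0.1869;  (l²−L²−(e−x')²−y'²−z²)/2L = -0.2097
  √(A²+B²)=0.4693;  θ2 = -1.1612+2.0340 ≈ 0.8728
arm 3 (φ=240.0°): x'=0.1738, y'=0.0000
  A cos θ + B sin θ = C:  -0.0738·cos θ + -0.4305·sin θ = -0.0359
  γ=atan2(-0.4305,-0.0738)=-1.7405;  ψ=arccos(-0.0822)=1.6531;  θ3=γ+ψ≈-0.0874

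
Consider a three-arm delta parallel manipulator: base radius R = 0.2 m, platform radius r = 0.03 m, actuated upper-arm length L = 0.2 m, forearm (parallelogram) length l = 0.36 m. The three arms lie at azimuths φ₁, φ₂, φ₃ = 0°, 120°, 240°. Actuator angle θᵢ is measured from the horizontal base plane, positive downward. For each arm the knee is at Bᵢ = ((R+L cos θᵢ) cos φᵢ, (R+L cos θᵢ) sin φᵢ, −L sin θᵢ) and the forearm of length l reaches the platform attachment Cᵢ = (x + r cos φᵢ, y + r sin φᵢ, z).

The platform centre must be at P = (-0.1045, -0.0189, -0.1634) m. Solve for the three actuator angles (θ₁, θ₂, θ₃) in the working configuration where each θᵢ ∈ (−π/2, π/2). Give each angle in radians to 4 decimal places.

θ₁ = 1.1343, θ₂ = 0.2615, θ₃ = -0.0866

arm 1 (φ=0.0°): x'=-0.1045, y'=-0.0189
  A cos θ + B sin θ = C:  0.2745·cos θ + -0.1634·sin θ = -0.0320
  √(A²+B²)=0.3195;  θ1 = -0.5369+1.6712 ≈ 1.1343
arm 2 (φ=120.0°): x'=0.0359, y'=0.0999
  e−x'=0.1341;  (l²−L²−(e−x')²−y'²−z²)/2L = 0.0873
  γ=atan2(-0.1634,0.1341)=-0.8835;  ψ=arccos(0.4130)=1.1450;  θ2=γ+ψ≈0.2615
rotate P by −φ3: (0.0686, -0.0810, -0.1634)
  e−x'=0.1014;  (l²−L²−(e−x')²−y'²−z²)/2L = 0.1151
  √(A²+B²)=0.1923;  θ3 = -1.0155+0.9289 ≈ -0.0866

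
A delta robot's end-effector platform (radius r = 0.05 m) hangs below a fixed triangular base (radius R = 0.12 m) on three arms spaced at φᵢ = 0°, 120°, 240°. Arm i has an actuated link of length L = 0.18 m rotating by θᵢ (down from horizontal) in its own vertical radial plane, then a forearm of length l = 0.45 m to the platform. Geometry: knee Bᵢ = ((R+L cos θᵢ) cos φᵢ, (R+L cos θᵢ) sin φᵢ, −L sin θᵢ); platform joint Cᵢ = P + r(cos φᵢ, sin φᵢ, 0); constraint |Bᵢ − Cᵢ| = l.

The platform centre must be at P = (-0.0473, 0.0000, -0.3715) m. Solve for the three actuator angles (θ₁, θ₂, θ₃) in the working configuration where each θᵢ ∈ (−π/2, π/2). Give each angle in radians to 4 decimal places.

θ₁ = 0.1748, θ₂ = -0.0871, θ₃ = -0.0871

φ1=0.0° → target in arm frame (-0.0473, 0.0000)
  A cos θ + B sin θ = C:  0.1173·cos θ + -0.3715·sin θ = 0.0509
  θ1 = atan2(B,A) + arccos(C/0.3896) = 0.1748
rotate P by −φ2: (0.0236, 0.0410, -0.3715)
  A=0.0464, B=-0.3715, C=(l²−L²−A²−y'²−z²)/(2L)=0.0785
  γ=atan2(-0.3715,0.0464)=-1.4467;  ψ=arccos(0.2097)=1.3595;  θ2=γ+ψ≈-0.0871
arm 3 (φ=240.0°): x'=0.0237, y'=-0.0410
  A=0.0463, B=-0.3715, C=(l²−L²−A²−y'²−z²)/(2L)=0.0785
  γ=atan2(-0.3715,0.0463)=-1.4467;  ψ=arccos(0.2097)=1.3595;  θ3=γ+ψ≈-0.0871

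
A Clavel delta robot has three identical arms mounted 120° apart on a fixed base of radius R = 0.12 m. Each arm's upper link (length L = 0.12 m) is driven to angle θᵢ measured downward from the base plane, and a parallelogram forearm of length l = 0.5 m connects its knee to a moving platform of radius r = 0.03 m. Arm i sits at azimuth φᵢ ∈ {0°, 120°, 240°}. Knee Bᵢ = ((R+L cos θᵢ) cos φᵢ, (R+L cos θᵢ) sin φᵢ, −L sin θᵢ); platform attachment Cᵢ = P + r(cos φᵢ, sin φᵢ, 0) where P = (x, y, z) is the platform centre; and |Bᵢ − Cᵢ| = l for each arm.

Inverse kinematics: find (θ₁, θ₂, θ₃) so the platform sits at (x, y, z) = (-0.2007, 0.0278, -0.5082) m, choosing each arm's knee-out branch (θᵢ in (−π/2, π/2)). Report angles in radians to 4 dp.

θ₁ = 1.3957, θ₂ = 0.3486, θ₃ = 0.5232

φ1=0.0° → target in arm frame (-0.2007, 0.0278)
  e−x'=0.2907;  (l²−L²−(e−x')²−y'²−z²)/2L = -0.4498
  γ=atan2(-0.5082,0.2907)=-1.0512;  ψ=arccos(-0.7682)=2.4469;  θ1=γ+ψ≈1.3957
arm 2 (φ=120.0°): x'=0.1244, y'=0.1599
  A cos θ + B sin θ = C:  -0.0344·cos θ + -0.5082·sin θ = -0.2059
  √(A²+B²)=0.5094;  θ2 = -1.6384+1.9870 ≈ 0.3486
rotate P by −φ3: (0.0763, -0.1877, -0.5082)
  A cos θ + B sin θ = C:  0.0137·cos θ + -0.5082·sin θ = -0.2420
  √(A²+B²)=0.5084;  θ3 = -1.5438+2.0670 ≈ 0.5232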